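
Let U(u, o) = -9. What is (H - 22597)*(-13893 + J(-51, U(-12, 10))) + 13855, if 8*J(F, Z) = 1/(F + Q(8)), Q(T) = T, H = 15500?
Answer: 33922698841/344 ≈ 9.8612e+7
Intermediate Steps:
J(F, Z) = 1/(8*(8 + F)) (J(F, Z) = 1/(8*(F + 8)) = 1/(8*(8 + F)))
(H - 22597)*(-13893 + J(-51, U(-12, 10))) + 13855 = (15500 - 22597)*(-13893 + 1/(8*(8 - 51))) + 13855 = -7097*(-13893 + (1/8)/(-43)) + 13855 = -7097*(-13893 + (1/8)*(-1/43)) + 13855 = -7097*(-13893 - 1/344) + 13855 = -7097*(-4779193/344) + 13855 = 33917932721/344 + 13855 = 33922698841/344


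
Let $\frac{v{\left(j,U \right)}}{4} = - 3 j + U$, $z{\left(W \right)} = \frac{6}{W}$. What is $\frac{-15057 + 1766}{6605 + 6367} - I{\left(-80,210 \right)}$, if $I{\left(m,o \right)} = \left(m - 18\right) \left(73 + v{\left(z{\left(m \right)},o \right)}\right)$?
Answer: $\frac{5808937837}{64860} \approx 89561.0$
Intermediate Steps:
$v{\left(j,U \right)} = - 12 j + 4 U$ ($v{\left(j,U \right)} = 4 \left(- 3 j + U\right) = 4 \left(U - 3 j\right) = - 12 j + 4 U$)
$I{\left(m,o \right)} = \left(-18 + m\right) \left(73 - \frac{72}{m} + 4 o\right)$ ($I{\left(m,o \right)} = \left(m - 18\right) \left(73 + \left(- 12 \frac{6}{m} + 4 o\right)\right) = \left(-18 + m\right) \left(73 + \left(- \frac{72}{m} + 4 o\right)\right) = \left(-18 + m\right) \left(73 - \frac{72}{m} + 4 o\right)$)
$\frac{-15057 + 1766}{6605 + 6367} - I{\left(-80,210 \right)} = \frac{-15057 + 1766}{6605 + 6367} - \left(-1386 - 15120 + 73 \left(-80\right) + \frac{1296}{-80} + 4 \left(-80\right) 210\right) = - \frac{13291}{12972} - \left(-1386 - 15120 - 5840 + 1296 \left(- \frac{1}{80}\right) - 67200\right) = \left(-13291\right) \frac{1}{12972} - \left(-1386 - 15120 - 5840 - \frac{81}{5} - 67200\right) = - \frac{13291}{12972} - - \frac{447811}{5} = - \frac{13291}{12972} + \frac{447811}{5} = \frac{5808937837}{64860}$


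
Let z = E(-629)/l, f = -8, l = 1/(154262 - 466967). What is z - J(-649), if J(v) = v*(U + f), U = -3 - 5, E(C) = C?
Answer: 196681061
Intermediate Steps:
U = -8
l = -1/312705 (l = 1/(-312705) = -1/312705 ≈ -3.1979e-6)
J(v) = -16*v (J(v) = v*(-8 - 8) = v*(-16) = -16*v)
z = 196691445 (z = -629/(-1/312705) = -629*(-312705) = 196691445)
z - J(-649) = 196691445 - (-16)*(-649) = 196691445 - 1*10384 = 196691445 - 10384 = 196681061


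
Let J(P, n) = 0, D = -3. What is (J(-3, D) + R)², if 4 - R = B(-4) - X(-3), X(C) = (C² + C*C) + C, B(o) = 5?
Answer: 196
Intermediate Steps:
X(C) = C + 2*C² (X(C) = (C² + C²) + C = 2*C² + C = C + 2*C²)
R = 14 (R = 4 - (5 - (-3)*(1 + 2*(-3))) = 4 - (5 - (-3)*(1 - 6)) = 4 - (5 - (-3)*(-5)) = 4 - (5 - 1*15) = 4 - (5 - 15) = 4 - 1*(-10) = 4 + 10 = 14)
(J(-3, D) + R)² = (0 + 14)² = 14² = 196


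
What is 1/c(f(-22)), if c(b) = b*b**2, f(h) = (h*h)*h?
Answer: -1/1207269217792 ≈ -8.2832e-13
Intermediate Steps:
f(h) = h**3 (f(h) = h**2*h = h**3)
c(b) = b**3
1/c(f(-22)) = 1/(((-22)**3)**3) = 1/((-10648)**3) = 1/(-1207269217792) = -1/1207269217792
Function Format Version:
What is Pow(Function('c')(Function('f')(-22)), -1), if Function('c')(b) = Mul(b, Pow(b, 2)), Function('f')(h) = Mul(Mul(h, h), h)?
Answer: Rational(-1, 1207269217792) ≈ -8.2832e-13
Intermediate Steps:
Function('f')(h) = Pow(h, 3) (Function('f')(h) = Mul(Pow(h, 2), h) = Pow(h, 3))
Function('c')(b) = Pow(b, 3)
Pow(Function('c')(Function('f')(-22)), -1) = Pow(Pow(Pow(-22, 3), 3), -1) = Pow(Pow(-10648, 3), -1) = Pow(-1207269217792, -1) = Rational(-1, 1207269217792)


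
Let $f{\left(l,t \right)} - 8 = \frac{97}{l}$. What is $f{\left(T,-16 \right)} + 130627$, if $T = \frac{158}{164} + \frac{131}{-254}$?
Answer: $\frac{305015264}{2331} \approx 1.3085 \cdot 10^{5}$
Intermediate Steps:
$T = \frac{2331}{5207}$ ($T = 158 \cdot \frac{1}{164} + 131 \left(- \frac{1}{254}\right) = \frac{79}{82} - \frac{131}{254} = \frac{2331}{5207} \approx 0.44767$)
$f{\left(l,t \right)} = 8 + \frac{97}{l}$
$f{\left(T,-16 \right)} + 130627 = \left(8 + \frac{97}{\frac{2331}{5207}}\right) + 130627 = \left(8 + 97 \cdot \frac{5207}{2331}\right) + 130627 = \left(8 + \frac{505079}{2331}\right) + 130627 = \frac{523727}{2331} + 130627 = \frac{305015264}{2331}$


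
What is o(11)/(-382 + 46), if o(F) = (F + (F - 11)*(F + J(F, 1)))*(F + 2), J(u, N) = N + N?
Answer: -143/336 ≈ -0.42560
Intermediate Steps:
J(u, N) = 2*N
o(F) = (2 + F)*(F + (-11 + F)*(2 + F)) (o(F) = (F + (F - 11)*(F + 2*1))*(F + 2) = (F + (-11 + F)*(F + 2))*(2 + F) = (F + (-11 + F)*(2 + F))*(2 + F) = (2 + F)*(F + (-11 + F)*(2 + F)))
o(11)/(-382 + 46) = (-44 + 11**3 - 38*11 - 6*11**2)/(-382 + 46) = (-44 + 1331 - 418 - 6*121)/(-336) = (-44 + 1331 - 418 - 726)*(-1/336) = 143*(-1/336) = -143/336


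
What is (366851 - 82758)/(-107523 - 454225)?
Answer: -284093/561748 ≈ -0.50573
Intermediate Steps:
(366851 - 82758)/(-107523 - 454225) = 284093/(-561748) = 284093*(-1/561748) = -284093/561748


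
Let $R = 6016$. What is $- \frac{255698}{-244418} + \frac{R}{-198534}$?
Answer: $\frac{12323582011}{12131320803} \approx 1.0158$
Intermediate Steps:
$- \frac{255698}{-244418} + \frac{R}{-198534} = - \frac{255698}{-244418} + \frac{6016}{-198534} = \left(-255698\right) \left(- \frac{1}{244418}\right) + 6016 \left(- \frac{1}{198534}\right) = \frac{127849}{122209} - \frac{3008}{99267} = \frac{12323582011}{12131320803}$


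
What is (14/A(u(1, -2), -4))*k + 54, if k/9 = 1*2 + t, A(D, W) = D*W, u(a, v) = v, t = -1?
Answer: 279/4 ≈ 69.750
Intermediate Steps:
k = 9 (k = 9*(1*2 - 1) = 9*(2 - 1) = 9*1 = 9)
(14/A(u(1, -2), -4))*k + 54 = (14/((-2*(-4))))*9 + 54 = (14/8)*9 + 54 = (14*(⅛))*9 + 54 = (7/4)*9 + 54 = 63/4 + 54 = 279/4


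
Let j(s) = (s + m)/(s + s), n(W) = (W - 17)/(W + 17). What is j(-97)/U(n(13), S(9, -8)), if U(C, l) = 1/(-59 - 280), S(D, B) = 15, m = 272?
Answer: 59325/194 ≈ 305.80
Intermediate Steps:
n(W) = (-17 + W)/(17 + W)
U(C, l) = -1/339 (U(C, l) = 1/(-339) = -1/339)
j(s) = (272 + s)/(2*s) (j(s) = (s + 272)/(s + s) = (272 + s)/((2*s)) = (272 + s)*(1/(2*s)) = (272 + s)/(2*s))
j(-97)/U(n(13), S(9, -8)) = ((½)*(272 - 97)/(-97))/(-1/339) = ((½)*(-1/97)*175)*(-339) = -175/194*(-339) = 59325/194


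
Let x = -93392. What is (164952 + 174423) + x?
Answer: 245983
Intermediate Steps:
(164952 + 174423) + x = (164952 + 174423) - 93392 = 339375 - 93392 = 245983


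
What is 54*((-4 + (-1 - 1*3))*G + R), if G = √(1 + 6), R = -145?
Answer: -7830 - 432*√7 ≈ -8973.0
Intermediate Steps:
G = √7 ≈ 2.6458
54*((-4 + (-1 - 1*3))*G + R) = 54*((-4 + (-1 - 1*3))*√7 - 145) = 54*((-4 + (-1 - 3))*√7 - 145) = 54*((-4 - 4)*√7 - 145) = 54*(-8*√7 - 145) = 54*(-145 - 8*√7) = -7830 - 432*√7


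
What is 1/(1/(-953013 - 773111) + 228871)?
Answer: 1726124/395059726003 ≈ 4.3693e-6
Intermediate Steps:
1/(1/(-953013 - 773111) + 228871) = 1/(1/(-1726124) + 228871) = 1/(-1/1726124 + 228871) = 1/(395059726003/1726124) = 1726124/395059726003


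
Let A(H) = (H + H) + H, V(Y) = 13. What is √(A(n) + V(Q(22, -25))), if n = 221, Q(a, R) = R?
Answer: 26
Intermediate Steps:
A(H) = 3*H (A(H) = 2*H + H = 3*H)
√(A(n) + V(Q(22, -25))) = √(3*221 + 13) = √(663 + 13) = √676 = 26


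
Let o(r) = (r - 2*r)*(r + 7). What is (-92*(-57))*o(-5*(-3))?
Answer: -1730520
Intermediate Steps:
o(r) = -r*(7 + r) (o(r) = (-r)*(7 + r) = -r*(7 + r))
(-92*(-57))*o(-5*(-3)) = (-92*(-57))*(-(-5*(-3))*(7 - 5*(-3))) = 5244*(-1*15*(7 + 15)) = 5244*(-1*15*22) = 5244*(-330) = -1730520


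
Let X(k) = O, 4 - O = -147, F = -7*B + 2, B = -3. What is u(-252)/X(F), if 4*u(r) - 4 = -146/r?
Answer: 577/76104 ≈ 0.0075817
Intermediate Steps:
u(r) = 1 - 73/(2*r) (u(r) = 1 + (-146/r)/4 = 1 - 73/(2*r))
F = 23 (F = -7*(-3) + 2 = 21 + 2 = 23)
O = 151 (O = 4 - 1*(-147) = 4 + 147 = 151)
X(k) = 151
u(-252)/X(F) = ((-73/2 - 252)/(-252))/151 = -1/252*(-577/2)*(1/151) = (577/504)*(1/151) = 577/76104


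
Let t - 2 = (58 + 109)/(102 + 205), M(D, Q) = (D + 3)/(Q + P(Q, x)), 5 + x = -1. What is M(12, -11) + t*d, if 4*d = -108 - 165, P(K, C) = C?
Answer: -3643041/20876 ≈ -174.51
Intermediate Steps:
x = -6 (x = -5 - 1 = -6)
M(D, Q) = (3 + D)/(-6 + Q) (M(D, Q) = (D + 3)/(Q - 6) = (3 + D)/(-6 + Q))
t = 781/307 (t = 2 + (58 + 109)/(102 + 205) = 2 + 167/307 = 781/307 ≈ 2.5440)
d = -273/4 (d = (-108 - 165)/4 = (1/4)*(-273) = -273/4 ≈ -68.250)
M(12, -11) + t*d = (3 + 12)/(-6 - 11) + (781/307)*(-273/4) = 15/(-17) - 213213/1228 = -1/17*15 - 213213/1228 = -15/17 - 213213/1228 = -3643041/20876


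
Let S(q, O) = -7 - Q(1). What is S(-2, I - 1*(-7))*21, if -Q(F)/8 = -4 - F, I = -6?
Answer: -987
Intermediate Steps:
Q(F) = 32 + 8*F (Q(F) = -8*(-4 - F) = 32 + 8*F)
S(q, O) = -47 (S(q, O) = -7 - (32 + 8*1) = -7 - (32 + 8) = -7 - 1*40 = -7 - 40 = -47)
S(-2, I - 1*(-7))*21 = -47*21 = -987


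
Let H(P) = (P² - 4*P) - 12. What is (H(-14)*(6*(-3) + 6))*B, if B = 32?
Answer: -92160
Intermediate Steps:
H(P) = -12 + P² - 4*P
(H(-14)*(6*(-3) + 6))*B = ((-12 + (-14)² - 4*(-14))*(6*(-3) + 6))*32 = ((-12 + 196 + 56)*(-18 + 6))*32 = (240*(-12))*32 = -2880*32 = -92160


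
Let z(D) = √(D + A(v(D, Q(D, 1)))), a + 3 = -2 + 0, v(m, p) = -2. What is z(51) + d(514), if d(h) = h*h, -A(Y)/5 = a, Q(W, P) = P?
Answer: 264196 + 2*√19 ≈ 2.6420e+5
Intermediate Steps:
a = -5 (a = -3 + (-2 + 0) = -3 - 2 = -5)
A(Y) = 25 (A(Y) = -5*(-5) = 25)
z(D) = √(25 + D) (z(D) = √(D + 25) = √(25 + D))
d(h) = h²
z(51) + d(514) = √(25 + 51) + 514² = √76 + 264196 = 2*√19 + 264196 = 264196 + 2*√19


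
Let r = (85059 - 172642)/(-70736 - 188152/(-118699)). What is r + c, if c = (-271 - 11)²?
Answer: 667702195322005/8396104312 ≈ 79525.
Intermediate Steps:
r = 10396014517/8396104312 (r = -87583/(-70736 - 188152*(-1/118699)) = -87583/(-70736 + 188152/118699) = -87583/(-8396104312/118699) = -87583*(-118699/8396104312) = 10396014517/8396104312 ≈ 1.2382)
c = 79524 (c = (-282)² = 79524)
r + c = 10396014517/8396104312 + 79524 = 667702195322005/8396104312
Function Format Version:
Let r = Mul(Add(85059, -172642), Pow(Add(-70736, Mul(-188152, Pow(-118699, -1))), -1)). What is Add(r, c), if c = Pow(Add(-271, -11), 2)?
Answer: Rational(667702195322005, 8396104312) ≈ 79525.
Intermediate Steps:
r = Rational(10396014517, 8396104312) (r = Mul(-87583, Pow(Add(-70736, Mul(-188152, Rational(-1, 118699))), -1)) = Mul(-87583, Pow(Add(-70736, Rational(188152, 118699)), -1)) = Mul(-87583, Pow(Rational(-8396104312, 118699), -1)) = Mul(-87583, Rational(-118699, 8396104312)) = Rational(10396014517, 8396104312) ≈ 1.2382)
c = 79524 (c = Pow(-282, 2) = 79524)
Add(r, c) = Add(Rational(10396014517, 8396104312), 79524) = Rational(667702195322005, 8396104312)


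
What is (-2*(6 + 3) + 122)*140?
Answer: 14560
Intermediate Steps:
(-2*(6 + 3) + 122)*140 = (-2*9 + 122)*140 = (-18 + 122)*140 = 104*140 = 14560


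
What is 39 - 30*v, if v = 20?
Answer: -561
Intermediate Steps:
39 - 30*v = 39 - 30*20 = 39 - 600 = -561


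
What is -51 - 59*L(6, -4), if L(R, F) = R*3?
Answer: -1113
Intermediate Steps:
L(R, F) = 3*R
-51 - 59*L(6, -4) = -51 - 177*6 = -51 - 59*18 = -51 - 1062 = -1113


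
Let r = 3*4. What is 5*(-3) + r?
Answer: -3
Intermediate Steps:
r = 12
5*(-3) + r = 5*(-3) + 12 = -15 + 12 = -3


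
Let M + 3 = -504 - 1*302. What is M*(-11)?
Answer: 8899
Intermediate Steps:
M = -809 (M = -3 + (-504 - 1*302) = -3 + (-504 - 302) = -3 - 806 = -809)
M*(-11) = -809*(-11) = 8899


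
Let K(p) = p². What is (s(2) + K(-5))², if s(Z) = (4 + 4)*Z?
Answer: 1681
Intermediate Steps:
s(Z) = 8*Z
(s(2) + K(-5))² = (8*2 + (-5)²)² = (16 + 25)² = 41² = 1681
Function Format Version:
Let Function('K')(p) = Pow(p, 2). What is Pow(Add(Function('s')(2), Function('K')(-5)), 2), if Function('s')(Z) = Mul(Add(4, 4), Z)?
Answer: 1681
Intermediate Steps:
Function('s')(Z) = Mul(8, Z)
Pow(Add(Function('s')(2), Function('K')(-5)), 2) = Pow(Add(Mul(8, 2), Pow(-5, 2)), 2) = Pow(Add(16, 25), 2) = Pow(41, 2) = 1681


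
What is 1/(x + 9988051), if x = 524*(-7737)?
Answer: 1/5933863 ≈ 1.6852e-7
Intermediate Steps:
x = -4054188
1/(x + 9988051) = 1/(-4054188 + 9988051) = 1/5933863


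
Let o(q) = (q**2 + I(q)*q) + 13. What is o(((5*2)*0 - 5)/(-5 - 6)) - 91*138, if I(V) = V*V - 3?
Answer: -16698810/1331 ≈ -12546.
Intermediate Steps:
I(V) = -3 + V**2 (I(V) = V**2 - 3 = -3 + V**2)
o(q) = 13 + q**2 + q*(-3 + q**2) (o(q) = (q**2 + (-3 + q**2)*q) + 13 = (q**2 + q*(-3 + q**2)) + 13 = 13 + q**2 + q*(-3 + q**2))
o(((5*2)*0 - 5)/(-5 - 6)) - 91*138 = (13 + (((5*2)*0 - 5)/(-5 - 6))**2 + (((5*2)*0 - 5)/(-5 - 6))*(-3 + (((5*2)*0 - 5)/(-5 - 6))**2)) - 91*138 = (13 + ((10*0 - 5)/(-11))**2 + ((10*0 - 5)/(-11))*(-3 + ((10*0 - 5)/(-11))**2)) - 12558 = (13 + ((0 - 5)*(-1/11))**2 + ((0 - 5)*(-1/11))*(-3 + ((0 - 5)*(-1/11))**2)) - 12558 = (13 + (-5*(-1/11))**2 + (-5*(-1/11))*(-3 + (-5*(-1/11))**2)) - 12558 = (13 + (5/11)**2 + 5*(-3 + (5/11)**2)/11) - 12558 = (13 + 25/121 + 5*(-3 + 25/121)/11) - 12558 = (13 + 25/121 + (5/11)*(-338/121)) - 12558 = (13 + 25/121 - 1690/1331) - 12558 = 15888/1331 - 12558 = -16698810/1331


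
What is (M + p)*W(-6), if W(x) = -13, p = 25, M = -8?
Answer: -221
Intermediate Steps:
(M + p)*W(-6) = (-8 + 25)*(-13) = 17*(-13) = -221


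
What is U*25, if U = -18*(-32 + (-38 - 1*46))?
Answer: 52200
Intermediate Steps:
U = 2088 (U = -18*(-32 + (-38 - 46)) = -18*(-32 - 84) = -18*(-116) = 2088)
U*25 = 2088*25 = 52200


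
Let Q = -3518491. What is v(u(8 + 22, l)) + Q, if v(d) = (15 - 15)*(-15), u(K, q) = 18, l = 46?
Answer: -3518491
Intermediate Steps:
v(d) = 0 (v(d) = 0*(-15) = 0)
v(u(8 + 22, l)) + Q = 0 - 3518491 = -3518491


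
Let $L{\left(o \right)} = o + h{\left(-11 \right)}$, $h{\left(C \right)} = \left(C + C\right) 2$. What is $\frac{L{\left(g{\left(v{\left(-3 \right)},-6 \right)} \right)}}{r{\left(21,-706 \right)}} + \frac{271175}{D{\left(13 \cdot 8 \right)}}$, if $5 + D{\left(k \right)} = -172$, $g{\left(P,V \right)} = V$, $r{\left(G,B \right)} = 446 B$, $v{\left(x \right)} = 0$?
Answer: $- \frac{42693245225}{27866526} \approx -1532.1$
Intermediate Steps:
$h{\left(C \right)} = 4 C$ ($h{\left(C \right)} = 2 C 2 = 4 C$)
$L{\left(o \right)} = -44 + o$ ($L{\left(o \right)} = o + 4 \left(-11\right) = o - 44 = -44 + o$)
$D{\left(k \right)} = -177$ ($D{\left(k \right)} = -5 - 172 = -177$)
$\frac{L{\left(g{\left(v{\left(-3 \right)},-6 \right)} \right)}}{r{\left(21,-706 \right)}} + \frac{271175}{D{\left(13 \cdot 8 \right)}} = \frac{-44 - 6}{446 \left(-706\right)} + \frac{271175}{-177} = - \frac{50}{-314876} + 271175 \left(- \frac{1}{177}\right) = \left(-50\right) \left(- \frac{1}{314876}\right) - \frac{271175}{177} = \frac{25}{157438} - \frac{271175}{177} = - \frac{42693245225}{27866526}$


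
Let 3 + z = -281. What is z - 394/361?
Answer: -102918/361 ≈ -285.09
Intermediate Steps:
z = -284 (z = -3 - 281 = -284)
z - 394/361 = -284 - 394/361 = -102918/361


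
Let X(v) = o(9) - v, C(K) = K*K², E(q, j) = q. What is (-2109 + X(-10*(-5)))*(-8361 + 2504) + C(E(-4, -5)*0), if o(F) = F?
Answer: 12592550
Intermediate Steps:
C(K) = K³
X(v) = 9 - v
(-2109 + X(-10*(-5)))*(-8361 + 2504) + C(E(-4, -5)*0) = (-2109 + (9 - (-10)*(-5)))*(-8361 + 2504) + (-4*0)³ = (-2109 + (9 - 1*50))*(-5857) + 0³ = (-2109 + (9 - 50))*(-5857) + 0 = (-2109 - 41)*(-5857) + 0 = -2150*(-5857) + 0 = 12592550 + 0 = 12592550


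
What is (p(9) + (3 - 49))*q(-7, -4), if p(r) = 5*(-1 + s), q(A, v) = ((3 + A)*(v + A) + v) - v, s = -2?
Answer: -2684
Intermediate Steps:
q(A, v) = (3 + A)*(A + v) (q(A, v) = ((3 + A)*(A + v) + v) - v = (v + (3 + A)*(A + v)) - v = (3 + A)*(A + v))
p(r) = -15 (p(r) = 5*(-1 - 2) = 5*(-3) = -15)
(p(9) + (3 - 49))*q(-7, -4) = (-15 + (3 - 49))*((-7)**2 + 3*(-7) + 3*(-4) - 7*(-4)) = (-15 - 46)*(49 - 21 - 12 + 28) = -61*44 = -2684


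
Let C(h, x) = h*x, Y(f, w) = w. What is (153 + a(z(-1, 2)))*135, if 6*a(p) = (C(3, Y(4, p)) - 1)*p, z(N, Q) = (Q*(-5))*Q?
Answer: 48105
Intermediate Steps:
z(N, Q) = -5*Q**2 (z(N, Q) = (-5*Q)*Q = -5*Q**2)
a(p) = p*(-1 + 3*p)/6 (a(p) = ((3*p - 1)*p)/6 = ((-1 + 3*p)*p)/6 = (p*(-1 + 3*p))/6 = p*(-1 + 3*p)/6)
(153 + a(z(-1, 2)))*135 = (153 + (-5*2**2)*(-1 + 3*(-5*2**2))/6)*135 = (153 + (-5*4)*(-1 + 3*(-5*4))/6)*135 = (153 + (1/6)*(-20)*(-1 + 3*(-20)))*135 = (153 + (1/6)*(-20)*(-1 - 60))*135 = (153 + (1/6)*(-20)*(-61))*135 = (153 + 610/3)*135 = (1069/3)*135 = 48105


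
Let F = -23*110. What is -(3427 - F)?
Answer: -5957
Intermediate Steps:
F = -2530
-(3427 - F) = -(3427 - 1*(-2530)) = -(3427 + 2530) = -1*5957 = -5957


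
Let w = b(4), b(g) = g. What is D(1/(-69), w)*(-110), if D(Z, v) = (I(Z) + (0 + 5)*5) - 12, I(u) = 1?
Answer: -1540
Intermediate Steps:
w = 4
D(Z, v) = 14 (D(Z, v) = (1 + (0 + 5)*5) - 12 = (1 + 5*5) - 12 = (1 + 25) - 12 = 26 - 12 = 14)
D(1/(-69), w)*(-110) = 14*(-110) = -1540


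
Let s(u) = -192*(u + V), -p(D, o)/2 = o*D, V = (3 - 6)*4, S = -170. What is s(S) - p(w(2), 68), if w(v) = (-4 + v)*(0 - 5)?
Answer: 36304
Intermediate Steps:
V = -12 (V = -3*4 = -12)
w(v) = 20 - 5*v (w(v) = (-4 + v)*(-5) = 20 - 5*v)
p(D, o) = -2*D*o (p(D, o) = -2*o*D = -2*D*o)
s(u) = 2304 - 192*u (s(u) = -192*(u - 12) = -192*(-12 + u) = 2304 - 192*u)
s(S) - p(w(2), 68) = (2304 - 192*(-170)) - (-2)*(20 - 5*2)*68 = (2304 + 32640) - (-2)*(20 - 10)*68 = 34944 - (-2)*10*68 = 34944 - 1*(-1360) = 34944 + 1360 = 36304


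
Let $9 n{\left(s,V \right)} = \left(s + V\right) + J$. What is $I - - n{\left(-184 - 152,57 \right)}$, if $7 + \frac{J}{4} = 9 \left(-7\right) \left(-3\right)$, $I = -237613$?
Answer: $- \frac{2138068}{9} \approx -2.3756 \cdot 10^{5}$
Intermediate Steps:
$J = 728$ ($J = -28 + 4 \cdot 9 \left(-7\right) \left(-3\right) = -28 + 4 \left(\left(-63\right) \left(-3\right)\right) = -28 + 4 \cdot 189 = -28 + 756 = 728$)
$n{\left(s,V \right)} = \frac{728}{9} + \frac{V}{9} + \frac{s}{9}$ ($n{\left(s,V \right)} = \frac{\left(s + V\right) + 728}{9} = \frac{\left(V + s\right) + 728}{9} = \frac{728 + V + s}{9} = \frac{728}{9} + \frac{V}{9} + \frac{s}{9}$)
$I - - n{\left(-184 - 152,57 \right)} = -237613 - - (\frac{728}{9} + \frac{1}{9} \cdot 57 + \frac{-184 - 152}{9}) = -237613 - - (\frac{728}{9} + \frac{19}{3} + \frac{1}{9} \left(-336\right)) = -237613 - - (\frac{728}{9} + \frac{19}{3} - \frac{112}{3}) = -237613 - \left(-1\right) \frac{449}{9} = -237613 - - \frac{449}{9} = -237613 + \frac{449}{9} = - \frac{2138068}{9}$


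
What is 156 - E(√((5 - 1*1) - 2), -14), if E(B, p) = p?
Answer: 170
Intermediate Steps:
156 - E(√((5 - 1*1) - 2), -14) = 156 - 1*(-14) = 156 + 14 = 170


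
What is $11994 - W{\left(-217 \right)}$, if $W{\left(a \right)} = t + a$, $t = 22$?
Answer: $12189$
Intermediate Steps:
$W{\left(a \right)} = 22 + a$
$11994 - W{\left(-217 \right)} = 11994 - \left(22 - 217\right) = 11994 - -195 = 11994 + 195 = 12189$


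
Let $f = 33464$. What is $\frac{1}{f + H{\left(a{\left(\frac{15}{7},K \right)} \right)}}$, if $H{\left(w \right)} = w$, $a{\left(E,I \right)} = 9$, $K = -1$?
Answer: $\frac{1}{33473} \approx 2.9875 \cdot 10^{-5}$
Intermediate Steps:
$\frac{1}{f + H{\left(a{\left(\frac{15}{7},K \right)} \right)}} = \frac{1}{33464 + 9} = \frac{1}{33473}$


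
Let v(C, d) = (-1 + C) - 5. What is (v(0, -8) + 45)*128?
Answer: 4992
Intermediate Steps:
v(C, d) = -6 + C
(v(0, -8) + 45)*128 = ((-6 + 0) + 45)*128 = (-6 + 45)*128 = 39*128 = 4992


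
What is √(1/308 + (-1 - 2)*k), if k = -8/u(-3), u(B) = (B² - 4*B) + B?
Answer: √285285/462 ≈ 1.1561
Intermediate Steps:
u(B) = B² - 3*B
k = -4/9 (k = -8*(-1/(3*(-3 - 3))) = -8/((-3*(-6))) = -8/18 = -8*1/18 = -4/9 ≈ -0.44444)
√(1/308 + (-1 - 2)*k) = √(1/308 + (-1 - 2)*(-4/9)) = √(1/308 - 3*(-4/9)) = √(1/308 + 4/3) = √(1235/924) = √285285/462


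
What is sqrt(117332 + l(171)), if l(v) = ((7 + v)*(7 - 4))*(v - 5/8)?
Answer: sqrt(833249)/2 ≈ 456.41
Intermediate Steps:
l(v) = (21 + 3*v)*(-5/8 + v) (l(v) = ((7 + v)*3)*(v - 5*1/8) = (21 + 3*v)*(v - 5/8) = (21 + 3*v)*(-5/8 + v))
sqrt(117332 + l(171)) = sqrt(117332 + (-105/8 + 3*171**2 + (153/8)*171)) = sqrt(117332 + (-105/8 + 3*29241 + 26163/8)) = sqrt(117332 + (-105/8 + 87723 + 26163/8)) = sqrt(117332 + 363921/4) = sqrt(833249/4) = sqrt(833249)/2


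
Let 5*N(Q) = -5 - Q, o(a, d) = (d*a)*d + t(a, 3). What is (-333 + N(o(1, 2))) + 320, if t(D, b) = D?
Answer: -15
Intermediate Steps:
o(a, d) = a + a*d² (o(a, d) = (d*a)*d + a = (a*d)*d + a = a*d² + a = a + a*d²)
N(Q) = -1 - Q/5 (N(Q) = (-5 - Q)/5 = -1 - Q/5)
(-333 + N(o(1, 2))) + 320 = (-333 + (-1 - (1 + 2²)/5)) + 320 = (-333 + (-1 - (1 + 4)/5)) + 320 = (-333 + (-1 - 5/5)) + 320 = (-333 + (-1 - ⅕*5)) + 320 = (-333 + (-1 - 1)) + 320 = (-333 - 2) + 320 = -335 + 320 = -15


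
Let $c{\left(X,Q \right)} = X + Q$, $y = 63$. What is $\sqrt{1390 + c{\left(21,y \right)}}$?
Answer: $\sqrt{1474} \approx 38.393$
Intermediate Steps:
$c{\left(X,Q \right)} = Q + X$
$\sqrt{1390 + c{\left(21,y \right)}} = \sqrt{1390 + \left(63 + 21\right)} = \sqrt{1390 + 84} = \sqrt{1474}$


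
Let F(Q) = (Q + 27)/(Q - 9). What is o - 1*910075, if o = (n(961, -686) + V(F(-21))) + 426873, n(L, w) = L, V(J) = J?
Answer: -2411206/5 ≈ -4.8224e+5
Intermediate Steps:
F(Q) = (27 + Q)/(-9 + Q)
o = 2139169/5 (o = (961 + (27 - 21)/(-9 - 21)) + 426873 = (961 + 6/(-30)) + 426873 = (961 - 1/30*6) + 426873 = (961 - 1/5) + 426873 = 4804/5 + 426873 = 2139169/5 ≈ 4.2783e+5)
o - 1*910075 = 2139169/5 - 1*910075 = 2139169/5 - 910075 = -2411206/5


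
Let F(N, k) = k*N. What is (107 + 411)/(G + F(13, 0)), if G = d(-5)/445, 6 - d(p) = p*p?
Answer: -230510/19 ≈ -12132.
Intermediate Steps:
d(p) = 6 - p² (d(p) = 6 - p*p = 6 - p²)
F(N, k) = N*k
G = -19/445 (G = (6 - 1*(-5)²)/445 = (6 - 1*25)*(1/445) = (6 - 25)*(1/445) = -19*1/445 = -19/445 ≈ -0.042697)
(107 + 411)/(G + F(13, 0)) = (107 + 411)/(-19/445 + 13*0) = 518/(-19/445 + 0) = 518/(-19/445) = 518*(-445/19) = -230510/19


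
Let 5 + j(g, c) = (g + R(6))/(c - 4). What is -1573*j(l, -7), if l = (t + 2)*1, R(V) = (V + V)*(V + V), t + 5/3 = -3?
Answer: 84227/3 ≈ 28076.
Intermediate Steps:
t = -14/3 (t = -5/3 - 3 = -14/3 ≈ -4.6667)
R(V) = 4*V² (R(V) = (2*V)*(2*V) = 4*V²)
l = -8/3 (l = (-14/3 + 2)*1 = -8/3*1 = -8/3 ≈ -2.6667)
j(g, c) = -5 + (144 + g)/(-4 + c) (j(g, c) = -5 + (g + 4*6²)/(c - 4) = -5 + (g + 4*36)/(-4 + c) = -5 + (g + 144)/(-4 + c) = -5 + (144 + g)/(-4 + c))
-1573*j(l, -7) = -1573*(164 - 8/3 - 5*(-7))/(-4 - 7) = -1573*(164 - 8/3 + 35)/(-11) = -(-143)*589/3 = -1573*(-589/33) = 84227/3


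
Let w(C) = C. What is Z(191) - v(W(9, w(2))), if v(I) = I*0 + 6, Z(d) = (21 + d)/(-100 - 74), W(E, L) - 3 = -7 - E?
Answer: -628/87 ≈ -7.2184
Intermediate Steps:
W(E, L) = -4 - E (W(E, L) = 3 + (-7 - E) = -4 - E)
Z(d) = -7/58 - d/174 (Z(d) = (21 + d)/(-174) = (21 + d)*(-1/174) = -7/58 - d/174)
v(I) = 6 (v(I) = 0 + 6 = 6)
Z(191) - v(W(9, w(2))) = (-7/58 - 1/174*191) - 1*6 = (-7/58 - 191/174) - 6 = -106/87 - 6 = -628/87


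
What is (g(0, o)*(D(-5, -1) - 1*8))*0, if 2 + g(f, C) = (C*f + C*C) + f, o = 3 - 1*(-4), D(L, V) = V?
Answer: 0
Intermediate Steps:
o = 7 (o = 3 + 4 = 7)
g(f, C) = -2 + f + C**2 + C*f (g(f, C) = -2 + ((C*f + C*C) + f) = -2 + ((C*f + C**2) + f) = -2 + ((C**2 + C*f) + f) = -2 + (f + C**2 + C*f) = -2 + f + C**2 + C*f)
(g(0, o)*(D(-5, -1) - 1*8))*0 = ((-2 + 0 + 7**2 + 7*0)*(-1 - 1*8))*0 = ((-2 + 0 + 49 + 0)*(-1 - 8))*0 = (47*(-9))*0 = -423*0 = 0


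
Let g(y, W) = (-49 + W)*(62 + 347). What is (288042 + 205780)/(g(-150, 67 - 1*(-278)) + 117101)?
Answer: 493822/238165 ≈ 2.0734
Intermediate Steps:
g(y, W) = -20041 + 409*W (g(y, W) = (-49 + W)*409 = -20041 + 409*W)
(288042 + 205780)/(g(-150, 67 - 1*(-278)) + 117101) = (288042 + 205780)/((-20041 + 409*(67 - 1*(-278))) + 117101) = 493822/((-20041 + 409*(67 + 278)) + 117101) = 493822/((-20041 + 409*345) + 117101) = 493822/((-20041 + 141105) + 117101) = 493822/(121064 + 117101) = 493822/238165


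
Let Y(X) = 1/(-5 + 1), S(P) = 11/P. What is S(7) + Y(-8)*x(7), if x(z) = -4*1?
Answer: 18/7 ≈ 2.5714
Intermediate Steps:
x(z) = -4
Y(X) = -¼ (Y(X) = 1/(-4) = -¼)
S(7) + Y(-8)*x(7) = 11/7 - ¼*(-4) = 11*(⅐) + 1 = 11/7 + 1 = 18/7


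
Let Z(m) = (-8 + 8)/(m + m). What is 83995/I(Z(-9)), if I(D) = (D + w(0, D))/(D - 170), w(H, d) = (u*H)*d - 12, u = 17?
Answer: 7139575/6 ≈ 1.1899e+6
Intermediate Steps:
w(H, d) = -12 + 17*H*d (w(H, d) = (17*H)*d - 12 = 17*H*d - 12 = -12 + 17*H*d)
Z(m) = 0 (Z(m) = 0/((2*m)) = 0*(1/(2*m)) = 0)
I(D) = (-12 + D)/(-170 + D) (I(D) = (D + (-12 + 17*0*D))/(D - 170) = (D + (-12 + 0))/(-170 + D) = (D - 12)/(-170 + D) = (-12 + D)/(-170 + D))
83995/I(Z(-9)) = 83995/(((-12 + 0)/(-170 + 0))) = 83995/((-12/(-170))) = 83995/((-1/170*(-12))) = 83995/(6/85) = 83995*(85/6) = 7139575/6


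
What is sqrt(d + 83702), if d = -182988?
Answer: I*sqrt(99286) ≈ 315.1*I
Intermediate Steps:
sqrt(d + 83702) = sqrt(-182988 + 83702) = sqrt(-99286) = I*sqrt(99286)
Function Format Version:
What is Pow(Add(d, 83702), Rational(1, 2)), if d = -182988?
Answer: Mul(I, Pow(99286, Rational(1, 2))) ≈ Mul(315.10, I)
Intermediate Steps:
Pow(Add(d, 83702), Rational(1, 2)) = Pow(Add(-182988, 83702), Rational(1, 2)) = Pow(-99286, Rational(1, 2)) = Mul(I, Pow(99286, Rational(1, 2)))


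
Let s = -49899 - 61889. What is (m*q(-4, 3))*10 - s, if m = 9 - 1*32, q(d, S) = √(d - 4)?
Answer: 111788 - 460*I*√2 ≈ 1.1179e+5 - 650.54*I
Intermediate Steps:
q(d, S) = √(-4 + d)
m = -23 (m = 9 - 32 = -23)
s = -111788
(m*q(-4, 3))*10 - s = -23*√(-4 - 4)*10 - 1*(-111788) = -46*I*√2*10 + 111788 = -460*I*√2 + 111788 = 111788 - 460*I*√2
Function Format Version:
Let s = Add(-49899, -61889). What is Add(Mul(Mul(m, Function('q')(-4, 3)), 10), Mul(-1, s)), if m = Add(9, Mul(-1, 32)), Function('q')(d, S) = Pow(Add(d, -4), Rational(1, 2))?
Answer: Add(111788, Mul(-460, I, Pow(2, Rational(1, 2)))) ≈ Add(1.1179e+5, Mul(-650.54, I))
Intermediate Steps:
Function('q')(d, S) = Pow(Add(-4, d), Rational(1, 2))
m = -23 (m = Add(9, -32) = -23)
s = -111788
Add(Mul(Mul(m, Function('q')(-4, 3)), 10), Mul(-1, s)) = Add(Mul(Mul(-23, Pow(Add(-4, -4), Rational(1, 2))), 10), Mul(-1, -111788)) = Add(Mul(Mul(-23, Pow(-8, Rational(1, 2))), 10), 111788) = Add(Mul(Mul(-23, Mul(2, I, Pow(2, Rational(1, 2)))), 10), 111788) = Add(Mul(Mul(-46, I, Pow(2, Rational(1, 2))), 10), 111788) = Add(Mul(-460, I, Pow(2, Rational(1, 2))), 111788) = Add(111788, Mul(-460, I, Pow(2, Rational(1, 2))))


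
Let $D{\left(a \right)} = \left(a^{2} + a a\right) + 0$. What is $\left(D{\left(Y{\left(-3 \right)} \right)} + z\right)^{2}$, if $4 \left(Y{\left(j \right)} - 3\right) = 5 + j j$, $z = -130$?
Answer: $\frac{8281}{4} \approx 2070.3$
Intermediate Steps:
$Y{\left(j \right)} = \frac{17}{4} + \frac{j^{2}}{4}$ ($Y{\left(j \right)} = 3 + \frac{5 + j j}{4} = 3 + \frac{5 + j^{2}}{4} = 3 + \left(\frac{5}{4} + \frac{j^{2}}{4}\right) = \frac{17}{4} + \frac{j^{2}}{4}$)
$D{\left(a \right)} = 2 a^{2}$ ($D{\left(a \right)} = \left(a^{2} + a^{2}\right) + 0 = 2 a^{2} + 0 = 2 a^{2}$)
$\left(D{\left(Y{\left(-3 \right)} \right)} + z\right)^{2} = \left(2 \left(\frac{17}{4} + \frac{\left(-3\right)^{2}}{4}\right)^{2} - 130\right)^{2} = \left(2 \left(\frac{17}{4} + \frac{1}{4} \cdot 9\right)^{2} - 130\right)^{2} = \left(2 \left(\frac{17}{4} + \frac{9}{4}\right)^{2} - 130\right)^{2} = \left(2 \left(\frac{13}{2}\right)^{2} - 130\right)^{2} = \left(2 \cdot \frac{169}{4} - 130\right)^{2} = \left(\frac{169}{2} - 130\right)^{2} = \left(- \frac{91}{2}\right)^{2} = \frac{8281}{4}$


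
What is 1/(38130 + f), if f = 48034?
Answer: 1/86164 ≈ 1.1606e-5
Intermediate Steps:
1/(38130 + f) = 1/(38130 + 48034) = 1/86164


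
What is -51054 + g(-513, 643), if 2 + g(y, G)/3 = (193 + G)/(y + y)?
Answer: -459562/9 ≈ -51062.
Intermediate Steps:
g(y, G) = -6 + 3*(193 + G)/(2*y) (g(y, G) = -6 + 3*((193 + G)/(y + y)) = -6 + 3*((193 + G)/((2*y))) = -6 + 3*((193 + G)*(1/(2*y))) = -6 + 3*((193 + G)/(2*y)) = -6 + 3*(193 + G)/(2*y))
-51054 + g(-513, 643) = -51054 + (3/2)*(193 + 643 - 4*(-513))/(-513) = -51054 + (3/2)*(-1/513)*(193 + 643 + 2052) = -51054 + (3/2)*(-1/513)*2888 = -51054 - 76/9 = -459562/9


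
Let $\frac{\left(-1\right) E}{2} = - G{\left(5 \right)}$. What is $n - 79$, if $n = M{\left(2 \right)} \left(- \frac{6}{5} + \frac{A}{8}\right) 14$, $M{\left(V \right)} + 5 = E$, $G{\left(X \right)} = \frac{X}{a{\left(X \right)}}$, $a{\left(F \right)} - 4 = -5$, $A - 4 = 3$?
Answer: $- \frac{43}{4} \approx -10.75$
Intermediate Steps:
$A = 7$ ($A = 4 + 3 = 7$)
$a{\left(F \right)} = -1$ ($a{\left(F \right)} = 4 - 5 = -1$)
$G{\left(X \right)} = - X$ ($G{\left(X \right)} = \frac{X}{-1} = X \left(-1\right) = - X$)
$E = -10$ ($E = - 2 \left(- \left(-1\right) 5\right) = - 2 \left(\left(-1\right) \left(-5\right)\right) = \left(-2\right) 5 = -10$)
$M{\left(V \right)} = -15$ ($M{\left(V \right)} = -5 - 10 = -15$)
$n = \frac{273}{4}$ ($n = - 15 \left(- \frac{6}{5} + \frac{7}{8}\right) 14 = \left(-15\right) \left(- \frac{13}{40}\right) 14 = \frac{39}{8} \cdot 14 = \frac{273}{4} \approx 68.25$)
$n - 79 = \frac{273}{4} - 79 = - \frac{43}{4}$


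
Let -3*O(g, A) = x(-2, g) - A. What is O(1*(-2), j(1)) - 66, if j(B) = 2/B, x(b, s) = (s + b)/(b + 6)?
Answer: -65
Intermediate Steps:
x(b, s) = (b + s)/(6 + b)
O(g, A) = ⅙ - g/12 + A/3 (O(g, A) = -((-2 + g)/(6 - 2) - A)/3 = -((-2 + g)/4 - A)/3 = -((-½ + g/4) - A)/3 = -(-½ - A + g/4)/3 = ⅙ - g/12 + A/3)
O(1*(-2), j(1)) - 66 = (⅙ - (-2)/12 + (2/1)/3) - 66 = (⅙ - 1/12*(-2) + (2*1)/3) - 66 = (⅙ + ⅙ + (⅓)*2) - 66 = (⅙ + ⅙ + ⅔) - 66 = 1 - 66 = -65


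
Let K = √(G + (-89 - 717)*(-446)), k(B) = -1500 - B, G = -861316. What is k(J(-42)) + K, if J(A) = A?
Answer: -1458 + 12*I*√3485 ≈ -1458.0 + 708.41*I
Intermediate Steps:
K = 12*I*√3485 (K = √(-861316 + (-89 - 717)*(-446)) = √(-861316 - 806*(-446)) = √(-861316 + 359476) = √(-501840) = 12*I*√3485 ≈ 708.41*I)
k(J(-42)) + K = (-1500 - 1*(-42)) + 12*I*√3485 = (-1500 + 42) + 12*I*√3485 = -1458 + 12*I*√3485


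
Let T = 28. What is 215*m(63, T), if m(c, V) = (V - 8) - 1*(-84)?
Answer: 22360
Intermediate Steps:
m(c, V) = 76 + V (m(c, V) = (-8 + V) + 84 = 76 + V)
215*m(63, T) = 215*(76 + 28) = 215*104 = 22360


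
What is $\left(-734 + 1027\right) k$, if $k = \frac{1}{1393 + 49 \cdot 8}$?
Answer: $\frac{293}{1785} \approx 0.16415$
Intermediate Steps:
$k = \frac{1}{1785}$ ($k = \frac{1}{1393 + 392} = \frac{1}{1785} \approx 0.00056022$)
$\left(-734 + 1027\right) k = \left(-734 + 1027\right) \frac{1}{1785} = 293 \cdot \frac{1}{1785} = \frac{293}{1785}$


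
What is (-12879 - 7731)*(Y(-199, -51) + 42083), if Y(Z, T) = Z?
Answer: -863229240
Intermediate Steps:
(-12879 - 7731)*(Y(-199, -51) + 42083) = (-12879 - 7731)*(-199 + 42083) = -20610*41884 = -863229240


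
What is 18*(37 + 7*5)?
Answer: 1296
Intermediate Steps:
18*(37 + 7*5) = 18*(37 + 35) = 18*72 = 1296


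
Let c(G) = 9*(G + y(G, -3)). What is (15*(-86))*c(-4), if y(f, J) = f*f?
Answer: -139320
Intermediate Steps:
y(f, J) = f²
c(G) = 9*G + 9*G² (c(G) = 9*(G + G²) = 9*G + 9*G²)
(15*(-86))*c(-4) = (15*(-86))*(9*(-4)*(1 - 4)) = -11610*(-4)*(-3) = -1290*108 = -139320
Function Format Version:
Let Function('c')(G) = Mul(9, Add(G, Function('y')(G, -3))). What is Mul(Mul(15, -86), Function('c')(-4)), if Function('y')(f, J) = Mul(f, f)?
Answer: -139320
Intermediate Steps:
Function('y')(f, J) = Pow(f, 2)
Function('c')(G) = Add(Mul(9, G), Mul(9, Pow(G, 2))) (Function('c')(G) = Mul(9, Add(G, Pow(G, 2))) = Add(Mul(9, G), Mul(9, Pow(G, 2))))
Mul(Mul(15, -86), Function('c')(-4)) = Mul(Mul(15, -86), Mul(9, -4, Add(1, -4))) = Mul(-1290, Mul(9, -4, -3)) = Mul(-1290, 108) = -139320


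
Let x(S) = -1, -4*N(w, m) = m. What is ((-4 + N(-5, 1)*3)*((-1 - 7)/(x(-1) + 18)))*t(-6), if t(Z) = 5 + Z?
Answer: -38/17 ≈ -2.2353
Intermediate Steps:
N(w, m) = -m/4
((-4 + N(-5, 1)*3)*((-1 - 7)/(x(-1) + 18)))*t(-6) = ((-4 - 1/4*1*3)*((-1 - 7)/(-1 + 18)))*(5 - 6) = ((-4 - 1/4*3)*(-8/17))*(-1) = ((-4 - 3/4)*(-8*1/17))*(-1) = -19/4*(-8/17)*(-1) = (38/17)*(-1) = -38/17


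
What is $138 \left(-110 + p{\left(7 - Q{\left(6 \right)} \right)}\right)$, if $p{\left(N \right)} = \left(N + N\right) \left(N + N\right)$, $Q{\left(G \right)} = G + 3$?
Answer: $-12972$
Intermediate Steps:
$Q{\left(G \right)} = 3 + G$
$p{\left(N \right)} = 4 N^{2}$ ($p{\left(N \right)} = 2 N 2 N = 4 N^{2}$)
$138 \left(-110 + p{\left(7 - Q{\left(6 \right)} \right)}\right) = 138 \left(-110 + 4 \left(7 - \left(3 + 6\right)\right)^{2}\right) = 138 \left(-110 + 4 \left(7 - 9\right)^{2}\right) = 138 \left(-110 + 4 \left(-2\right)^{2}\right) = 138 \left(-110 + 4 \cdot 4\right) = 138 \left(-110 + 16\right) = 138 \left(-94\right) = -12972$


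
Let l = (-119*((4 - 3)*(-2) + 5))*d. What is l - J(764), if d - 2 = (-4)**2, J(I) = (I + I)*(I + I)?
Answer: -2341210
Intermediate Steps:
J(I) = 4*I**2 (J(I) = (2*I)*(2*I) = 4*I**2)
d = 18 (d = 2 + (-4)**2 = 2 + 16 = 18)
l = -6426 (l = -119*((4 - 3)*(-2) + 5)*18 = -119*(1*(-2) + 5)*18 = -119*(-2 + 5)*18 = -119*3*18 = -357*18 = -6426)
l - J(764) = -6426 - 4*764**2 = -6426 - 4*583696 = -6426 - 1*2334784 = -6426 - 2334784 = -2341210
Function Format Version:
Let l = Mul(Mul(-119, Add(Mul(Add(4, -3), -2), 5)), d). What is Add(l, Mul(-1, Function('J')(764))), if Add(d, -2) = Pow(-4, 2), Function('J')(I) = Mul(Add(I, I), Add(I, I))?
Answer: -2341210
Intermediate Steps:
Function('J')(I) = Mul(4, Pow(I, 2)) (Function('J')(I) = Mul(Mul(2, I), Mul(2, I)) = Mul(4, Pow(I, 2)))
d = 18 (d = Add(2, Pow(-4, 2)) = Add(2, 16) = 18)
l = -6426 (l = Mul(Mul(-119, Add(Mul(Add(4, -3), -2), 5)), 18) = Mul(Mul(-119, Add(Mul(1, -2), 5)), 18) = Mul(Mul(-119, Add(-2, 5)), 18) = Mul(Mul(-119, 3), 18) = Mul(-357, 18) = -6426)
Add(l, Mul(-1, Function('J')(764))) = Add(-6426, Mul(-1, Mul(4, Pow(764, 2)))) = Add(-6426, Mul(-1, Mul(4, 583696))) = Add(-6426, Mul(-1, 2334784)) = Add(-6426, -2334784) = -2341210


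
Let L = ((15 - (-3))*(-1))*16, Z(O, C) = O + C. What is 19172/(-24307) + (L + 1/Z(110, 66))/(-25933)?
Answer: -86272946867/110942203856 ≈ -0.77764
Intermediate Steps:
Z(O, C) = C + O
L = -288 (L = ((15 - 1*(-3))*(-1))*16 = ((15 + 3)*(-1))*16 = (18*(-1))*16 = -18*16 = -288)
19172/(-24307) + (L + 1/Z(110, 66))/(-25933) = 19172/(-24307) + (-288 + 1/(66 + 110))/(-25933) = 19172*(-1/24307) + (-288 + 1/176)*(-1/25933) = -19172/24307 + (-288 + 1/176)*(-1/25933) = -19172/24307 - 50687/176*(-1/25933) = -19172/24307 + 50687/4564208 = -86272946867/110942203856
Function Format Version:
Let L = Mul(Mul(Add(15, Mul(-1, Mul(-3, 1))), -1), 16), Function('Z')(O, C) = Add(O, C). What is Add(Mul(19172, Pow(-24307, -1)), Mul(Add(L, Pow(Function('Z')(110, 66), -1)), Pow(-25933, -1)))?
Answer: Rational(-86272946867, 110942203856) ≈ -0.77764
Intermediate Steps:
Function('Z')(O, C) = Add(C, O)
L = -288 (L = Mul(Mul(Add(15, Mul(-1, -3)), -1), 16) = Mul(Mul(Add(15, 3), -1), 16) = Mul(Mul(18, -1), 16) = Mul(-18, 16) = -288)
Add(Mul(19172, Pow(-24307, -1)), Mul(Add(L, Pow(Function('Z')(110, 66), -1)), Pow(-25933, -1))) = Add(Mul(19172, Pow(-24307, -1)), Mul(Add(-288, Pow(Add(66, 110), -1)), Pow(-25933, -1))) = Add(Mul(19172, Rational(-1, 24307)), Mul(Add(-288, Pow(176, -1)), Rational(-1, 25933))) = Add(Rational(-19172, 24307), Mul(Add(-288, Rational(1, 176)), Rational(-1, 25933))) = Add(Rational(-19172, 24307), Mul(Rational(-50687, 176), Rational(-1, 25933))) = Add(Rational(-19172, 24307), Rational(50687, 4564208)) = Rational(-86272946867, 110942203856)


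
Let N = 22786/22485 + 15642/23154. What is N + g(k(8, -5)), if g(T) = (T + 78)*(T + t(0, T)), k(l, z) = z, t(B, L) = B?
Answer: -31524359906/86769615 ≈ -363.31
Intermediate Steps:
N = 146549569/86769615 (N = 22786*(1/22485) + 15642*(1/23154) = 22786/22485 + 2607/3859 = 146549569/86769615 ≈ 1.6889)
g(T) = T*(78 + T) (g(T) = (T + 78)*(T + 0) = (78 + T)*T = T*(78 + T))
N + g(k(8, -5)) = 146549569/86769615 - 5*(78 - 5) = 146549569/86769615 - 5*73 = 146549569/86769615 - 365 = -31524359906/86769615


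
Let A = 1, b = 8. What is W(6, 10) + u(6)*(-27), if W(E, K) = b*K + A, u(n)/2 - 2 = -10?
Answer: 513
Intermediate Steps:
u(n) = -16 (u(n) = 4 + 2*(-10) = 4 - 20 = -16)
W(E, K) = 1 + 8*K (W(E, K) = 8*K + 1 = 1 + 8*K)
W(6, 10) + u(6)*(-27) = (1 + 8*10) - 16*(-27) = (1 + 80) + 432 = 81 + 432 = 513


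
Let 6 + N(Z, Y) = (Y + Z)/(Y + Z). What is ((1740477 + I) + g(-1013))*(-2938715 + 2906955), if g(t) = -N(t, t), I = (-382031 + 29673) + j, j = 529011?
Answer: -60888207600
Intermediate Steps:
N(Z, Y) = -5 (N(Z, Y) = -6 + (Y + Z)/(Y + Z) = -6 + 1 = -5)
I = 176653 (I = (-382031 + 29673) + 529011 = -352358 + 529011 = 176653)
g(t) = 5 (g(t) = -1*(-5) = 5)
((1740477 + I) + g(-1013))*(-2938715 + 2906955) = ((1740477 + 176653) + 5)*(-2938715 + 2906955) = (1917130 + 5)*(-31760) = 1917135*(-31760) = -60888207600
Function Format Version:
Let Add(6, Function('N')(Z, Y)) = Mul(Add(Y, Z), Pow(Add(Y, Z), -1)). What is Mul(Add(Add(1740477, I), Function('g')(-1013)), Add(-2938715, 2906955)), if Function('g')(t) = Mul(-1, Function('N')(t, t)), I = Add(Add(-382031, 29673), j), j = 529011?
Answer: -60888207600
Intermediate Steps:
Function('N')(Z, Y) = -5 (Function('N')(Z, Y) = Add(-6, Mul(Add(Y, Z), Pow(Add(Y, Z), -1))) = Add(-6, 1) = -5)
I = 176653 (I = Add(Add(-382031, 29673), 529011) = Add(-352358, 529011) = 176653)
Function('g')(t) = 5 (Function('g')(t) = Mul(-1, -5) = 5)
Mul(Add(Add(1740477, I), Function('g')(-1013)), Add(-2938715, 2906955)) = Mul(Add(Add(1740477, 176653), 5), Add(-2938715, 2906955)) = Mul(Add(1917130, 5), -31760) = Mul(1917135, -31760) = -60888207600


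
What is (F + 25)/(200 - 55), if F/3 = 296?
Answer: 913/145 ≈ 6.2966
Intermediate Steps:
F = 888 (F = 3*296 = 888)
(F + 25)/(200 - 55) = (888 + 25)/(200 - 55) = 913/145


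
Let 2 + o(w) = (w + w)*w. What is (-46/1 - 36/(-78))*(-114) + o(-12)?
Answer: 71206/13 ≈ 5477.4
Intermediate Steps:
o(w) = -2 + 2*w² (o(w) = -2 + (w + w)*w = -2 + (2*w)*w = -2 + 2*w²)
(-46/1 - 36/(-78))*(-114) + o(-12) = (-46/1 - 36/(-78))*(-114) + (-2 + 2*(-12)²) = (-46*1 - 36*(-1/78))*(-114) + (-2 + 2*144) = (-46 + 6/13)*(-114) + (-2 + 288) = -592/13*(-114) + 286 = 67488/13 + 286 = 71206/13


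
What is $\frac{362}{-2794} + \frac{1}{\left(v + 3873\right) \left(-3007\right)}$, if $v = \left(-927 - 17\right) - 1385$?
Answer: $- \frac{840349645}{6486002776} \approx -0.12956$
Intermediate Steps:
$v = -2329$ ($v = -944 - 1385 = -2329$)
$\frac{362}{-2794} + \frac{1}{\left(v + 3873\right) \left(-3007\right)} = \frac{362}{-2794} + \frac{1}{\left(-2329 + 3873\right) \left(-3007\right)} = 362 \left(- \frac{1}{2794}\right) + \frac{1}{1544} \left(- \frac{1}{3007}\right) = - \frac{181}{1397} + \frac{1}{1544} \left(- \frac{1}{3007}\right) = - \frac{181}{1397} - \frac{1}{4642808} = - \frac{840349645}{6486002776}$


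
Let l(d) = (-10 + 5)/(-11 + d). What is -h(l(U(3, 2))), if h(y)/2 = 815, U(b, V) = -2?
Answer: -1630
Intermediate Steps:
l(d) = -5/(-11 + d)
h(y) = 1630 (h(y) = 2*815 = 1630)
-h(l(U(3, 2))) = -1*1630 = -1630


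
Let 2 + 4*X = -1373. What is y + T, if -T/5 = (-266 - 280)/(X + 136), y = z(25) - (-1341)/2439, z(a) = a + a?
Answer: 2808183/75067 ≈ 37.409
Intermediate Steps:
X = -1375/4 (X = -1/2 + (1/4)*(-1373) = -1/2 - 1373/4 = -1375/4 ≈ -343.75)
z(a) = 2*a
y = 13699/271 (y = 2*25 - (-1341)/2439 = 50 - (-1341)/2439 = 50 - 1*(-149/271) = 50 + 149/271 = 13699/271 ≈ 50.550)
T = -3640/277 (T = -5*(-266 - 280)/(-1375/4 + 136) = -(-2730)/(-831/4) = -(-2730)*(-4)/831 = -5*728/277 = -3640/277 ≈ -13.141)
y + T = 13699/271 - 3640/277 = 2808183/75067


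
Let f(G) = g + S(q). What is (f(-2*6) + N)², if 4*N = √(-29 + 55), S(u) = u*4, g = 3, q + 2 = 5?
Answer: (60 + √26)²/16 ≈ 264.87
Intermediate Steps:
q = 3 (q = -2 + 5 = 3)
S(u) = 4*u
N = √26/4 (N = √(-29 + 55)/4 = √26/4 ≈ 1.2748)
f(G) = 15 (f(G) = 3 + 4*3 = 3 + 12 = 15)
(f(-2*6) + N)² = (15 + √26/4)²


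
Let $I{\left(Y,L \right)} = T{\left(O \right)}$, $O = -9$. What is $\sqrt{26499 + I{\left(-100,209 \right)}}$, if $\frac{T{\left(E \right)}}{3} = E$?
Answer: $2 \sqrt{6618} \approx 162.7$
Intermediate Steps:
$T{\left(E \right)} = 3 E$
$I{\left(Y,L \right)} = -27$ ($I{\left(Y,L \right)} = 3 \left(-9\right) = -27$)
$\sqrt{26499 + I{\left(-100,209 \right)}} = \sqrt{26499 - 27} = \sqrt{26472} = 2 \sqrt{6618}$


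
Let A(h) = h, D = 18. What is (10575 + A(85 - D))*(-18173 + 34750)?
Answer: 176412434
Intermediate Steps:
(10575 + A(85 - D))*(-18173 + 34750) = (10575 + (85 - 1*18))*(-18173 + 34750) = (10575 + (85 - 18))*16577 = (10575 + 67)*16577 = 10642*16577 = 176412434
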